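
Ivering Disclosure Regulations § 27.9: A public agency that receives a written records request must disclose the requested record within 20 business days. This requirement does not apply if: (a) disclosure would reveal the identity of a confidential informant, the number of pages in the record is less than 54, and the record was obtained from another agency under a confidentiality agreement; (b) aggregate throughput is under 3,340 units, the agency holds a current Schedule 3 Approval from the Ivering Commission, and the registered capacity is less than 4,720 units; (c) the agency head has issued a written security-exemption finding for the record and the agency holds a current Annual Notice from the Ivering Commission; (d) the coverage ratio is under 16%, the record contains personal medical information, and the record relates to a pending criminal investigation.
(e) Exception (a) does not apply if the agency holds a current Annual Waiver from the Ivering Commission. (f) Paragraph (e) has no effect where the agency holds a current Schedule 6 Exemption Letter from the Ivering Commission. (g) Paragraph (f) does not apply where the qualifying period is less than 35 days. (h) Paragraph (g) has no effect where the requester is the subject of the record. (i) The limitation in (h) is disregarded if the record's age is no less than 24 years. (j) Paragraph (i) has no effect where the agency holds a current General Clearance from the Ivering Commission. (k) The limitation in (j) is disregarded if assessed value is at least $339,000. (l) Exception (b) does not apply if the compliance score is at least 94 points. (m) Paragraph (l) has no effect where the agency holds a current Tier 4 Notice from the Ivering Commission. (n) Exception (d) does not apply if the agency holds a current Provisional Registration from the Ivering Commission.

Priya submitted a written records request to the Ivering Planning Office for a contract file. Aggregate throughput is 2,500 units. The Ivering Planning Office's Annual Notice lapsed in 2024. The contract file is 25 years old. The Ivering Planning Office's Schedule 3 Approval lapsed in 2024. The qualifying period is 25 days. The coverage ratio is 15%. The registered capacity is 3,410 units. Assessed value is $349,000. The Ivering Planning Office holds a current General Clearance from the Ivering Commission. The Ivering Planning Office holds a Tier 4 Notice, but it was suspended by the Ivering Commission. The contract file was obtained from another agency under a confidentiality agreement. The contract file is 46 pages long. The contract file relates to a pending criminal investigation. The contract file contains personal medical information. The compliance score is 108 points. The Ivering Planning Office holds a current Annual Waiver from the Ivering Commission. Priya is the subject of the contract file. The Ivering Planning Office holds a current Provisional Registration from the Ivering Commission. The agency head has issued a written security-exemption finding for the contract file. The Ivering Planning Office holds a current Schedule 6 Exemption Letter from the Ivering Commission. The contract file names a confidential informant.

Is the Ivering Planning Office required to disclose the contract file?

All of (a)'s requirements are met (the contract file names a confidential informant; the number of pages in the record is 46, less than the 54 limit; the contract file was obtained under a confidentiality agreement). However, paragraphs (e)–(k) must be considered: (e) operates against (a): a current Annual Waiver is held. (f) would limit (e) — a current Schedule 6 Exemption Letter is held — but (g) sets (f) aside: (g) operates against (f): the qualifying period is 25 days, less than the 35 days limit. (h) operates (Priya is the subject of the contract file), but is overridden by (i): (i) operates against (h): the record's age is 25 years, meeting the 24 years threshold. (j) is engaged (a current General Clearance is held), but is displaced by (k): (k) operates — assessed value is $349,000, meeting the $339,000 threshold. Exception (a) does not apply.
Exception (b) does not apply: no current Schedule 3 Approval is held.
Exception (c) fails — there is no Annual Notice in force.
Exception (d): the coverage ratio is 15%, under the 16% limit; the contract file contains personal medical information; the contract file relates to a pending investigation — every condition holds. Turning to paragraph (n): (n) applies — a current Provisional Registration is held. (d) is therefore removed.
None of the exceptions is available; § 27.9 applies in full.

Yes — the Ivering Planning Office must disclose the contract file.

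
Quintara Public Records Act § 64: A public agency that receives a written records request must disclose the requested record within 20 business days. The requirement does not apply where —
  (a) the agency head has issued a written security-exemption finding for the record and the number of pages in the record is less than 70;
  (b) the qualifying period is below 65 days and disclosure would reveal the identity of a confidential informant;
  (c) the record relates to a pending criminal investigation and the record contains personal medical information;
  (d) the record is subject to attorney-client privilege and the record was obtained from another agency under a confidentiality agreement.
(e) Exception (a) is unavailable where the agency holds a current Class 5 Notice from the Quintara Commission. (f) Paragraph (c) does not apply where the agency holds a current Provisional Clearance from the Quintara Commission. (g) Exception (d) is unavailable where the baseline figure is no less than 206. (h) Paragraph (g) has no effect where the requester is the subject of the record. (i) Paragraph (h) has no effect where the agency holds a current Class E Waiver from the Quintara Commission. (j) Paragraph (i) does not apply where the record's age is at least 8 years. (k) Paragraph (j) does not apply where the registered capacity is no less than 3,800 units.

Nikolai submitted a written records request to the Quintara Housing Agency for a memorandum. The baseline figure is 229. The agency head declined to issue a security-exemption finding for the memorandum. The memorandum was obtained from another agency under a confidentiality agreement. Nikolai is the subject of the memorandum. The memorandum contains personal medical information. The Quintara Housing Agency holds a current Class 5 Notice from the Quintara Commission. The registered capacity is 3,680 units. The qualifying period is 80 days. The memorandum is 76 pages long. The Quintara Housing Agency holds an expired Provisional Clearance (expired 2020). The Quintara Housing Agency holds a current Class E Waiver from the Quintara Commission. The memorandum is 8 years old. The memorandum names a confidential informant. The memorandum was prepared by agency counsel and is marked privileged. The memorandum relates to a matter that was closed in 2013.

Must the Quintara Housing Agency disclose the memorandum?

No — exception (d) applies; the Quintara Housing Agency is not required to disclose the memorandum.

Exception (a) fails — the agency head declined to issue a security-exemption finding.
Exception (b) requires that the qualifying period is below 65 days; but the qualifying period is 80 days, not below 65 days, so (b) is unavailable.
Exception (c) requires that the record relates to a pending criminal investigation; but the memorandum relates to a closed matter, so (c) is unavailable.
Exception (d) is satisfied on its face — the memorandum is privileged; the memorandum was obtained under a confidentiality agreement. Under paragraphs (g)–(k): (g) applies (the baseline figure is 229, meeting the 206 threshold), but is set aside by (h): (h) operates against (g): Nikolai is the subject of the memorandum. (i) would limit (h) — a current Class E Waiver is held — but (j) sets (i) aside: (j) is triggered — the record's age is 8 years, meeting the 8 years threshold. (k) is not triggered (the registered capacity is 3,680 units, short of 3,800 units), so (j) stands. So (d) applies.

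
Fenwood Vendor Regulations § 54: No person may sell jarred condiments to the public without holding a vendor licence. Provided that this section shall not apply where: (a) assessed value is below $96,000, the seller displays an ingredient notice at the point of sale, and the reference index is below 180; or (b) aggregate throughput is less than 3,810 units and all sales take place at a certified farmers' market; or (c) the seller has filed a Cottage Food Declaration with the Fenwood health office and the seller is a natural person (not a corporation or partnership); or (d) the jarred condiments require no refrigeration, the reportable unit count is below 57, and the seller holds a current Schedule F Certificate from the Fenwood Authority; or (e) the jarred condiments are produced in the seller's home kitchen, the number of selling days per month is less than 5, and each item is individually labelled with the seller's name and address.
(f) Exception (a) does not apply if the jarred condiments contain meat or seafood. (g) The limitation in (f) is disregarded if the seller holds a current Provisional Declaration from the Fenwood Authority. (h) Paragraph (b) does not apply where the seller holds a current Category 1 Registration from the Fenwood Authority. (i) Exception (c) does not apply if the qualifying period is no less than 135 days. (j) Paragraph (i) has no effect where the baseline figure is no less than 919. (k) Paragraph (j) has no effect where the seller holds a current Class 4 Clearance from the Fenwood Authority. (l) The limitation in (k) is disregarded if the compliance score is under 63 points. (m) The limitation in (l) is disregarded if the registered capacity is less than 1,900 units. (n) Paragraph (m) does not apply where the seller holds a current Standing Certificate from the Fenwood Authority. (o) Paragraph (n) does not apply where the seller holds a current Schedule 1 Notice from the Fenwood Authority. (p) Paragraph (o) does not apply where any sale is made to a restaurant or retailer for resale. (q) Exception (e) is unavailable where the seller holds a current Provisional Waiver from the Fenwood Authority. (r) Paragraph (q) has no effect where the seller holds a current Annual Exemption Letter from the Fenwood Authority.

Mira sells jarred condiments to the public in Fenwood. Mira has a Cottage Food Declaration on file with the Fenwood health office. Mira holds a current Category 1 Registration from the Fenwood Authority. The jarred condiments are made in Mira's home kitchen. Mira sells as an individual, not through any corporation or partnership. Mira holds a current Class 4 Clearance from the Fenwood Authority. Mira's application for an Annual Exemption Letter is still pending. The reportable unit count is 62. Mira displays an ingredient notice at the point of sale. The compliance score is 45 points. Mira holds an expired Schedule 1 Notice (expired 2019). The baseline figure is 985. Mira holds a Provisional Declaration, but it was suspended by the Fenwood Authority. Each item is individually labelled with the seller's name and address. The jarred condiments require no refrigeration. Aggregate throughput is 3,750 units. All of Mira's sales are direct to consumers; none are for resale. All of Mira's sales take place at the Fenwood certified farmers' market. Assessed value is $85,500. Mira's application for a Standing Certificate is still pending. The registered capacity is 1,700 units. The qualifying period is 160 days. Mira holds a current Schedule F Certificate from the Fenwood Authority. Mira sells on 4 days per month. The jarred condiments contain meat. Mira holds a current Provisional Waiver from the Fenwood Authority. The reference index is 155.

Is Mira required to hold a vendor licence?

Exception (a) is satisfied on its face — assessed value is $85,500, below the $96,000 limit; an ingredient notice is displayed; the reference index is 155, below the 180 limit. But applying paragraphs (f)–(g): (f) applies — the jarred condiments contain meat. (g) is inapplicable (there is no Provisional Declaration in force), so (f) stands. (a) is therefore removed.
Exception (b): aggregate throughput is 3,750 units, less than the 3,810 units limit; all sales are at a certified farmers' market — every condition holds. But applying paragraph (h): (h) operates — a current Category 1 Registration is held. (b) is therefore removed.
Exception (c)'s conditions are all satisfied: a Cottage Food Declaration is on file; the seller is a natural person. But: (i) operates against (c): the qualifying period is 160 days, meeting the 135 days threshold. (j) is engaged (the baseline figure is 985, meeting the 919 threshold), but is overridden by (k): (k) operates against (j): a current Class 4 Clearance is held. (l) would limit (k) — the compliance score is 45 points, under the 63 points limit — but (m) sets (l) aside: (m) operates — the registered capacity is 1,700 units, less than the 1,900 units limit. (n), which would lift (m), is inapplicable — the Standing Certificate is not current. (c) is therefore removed.
Exception (d) fails — the reportable unit count is 62, not below 57.
Exception (e)'s conditions are all satisfied: the jarred condiments are home-kitchen produced; the number of selling days per month is 4, less than the 5 limit; items are individually labelled. But applying paragraphs (q)–(r): (q) operates against (e): a current Provisional Waiver is held. (r) is not engaged (no current Annual Exemption Letter is held), so (q) stands. (e) is therefore removed.
Every exception is unavailable, so the rule governs.

Yes — Mira must hold a vendor licence.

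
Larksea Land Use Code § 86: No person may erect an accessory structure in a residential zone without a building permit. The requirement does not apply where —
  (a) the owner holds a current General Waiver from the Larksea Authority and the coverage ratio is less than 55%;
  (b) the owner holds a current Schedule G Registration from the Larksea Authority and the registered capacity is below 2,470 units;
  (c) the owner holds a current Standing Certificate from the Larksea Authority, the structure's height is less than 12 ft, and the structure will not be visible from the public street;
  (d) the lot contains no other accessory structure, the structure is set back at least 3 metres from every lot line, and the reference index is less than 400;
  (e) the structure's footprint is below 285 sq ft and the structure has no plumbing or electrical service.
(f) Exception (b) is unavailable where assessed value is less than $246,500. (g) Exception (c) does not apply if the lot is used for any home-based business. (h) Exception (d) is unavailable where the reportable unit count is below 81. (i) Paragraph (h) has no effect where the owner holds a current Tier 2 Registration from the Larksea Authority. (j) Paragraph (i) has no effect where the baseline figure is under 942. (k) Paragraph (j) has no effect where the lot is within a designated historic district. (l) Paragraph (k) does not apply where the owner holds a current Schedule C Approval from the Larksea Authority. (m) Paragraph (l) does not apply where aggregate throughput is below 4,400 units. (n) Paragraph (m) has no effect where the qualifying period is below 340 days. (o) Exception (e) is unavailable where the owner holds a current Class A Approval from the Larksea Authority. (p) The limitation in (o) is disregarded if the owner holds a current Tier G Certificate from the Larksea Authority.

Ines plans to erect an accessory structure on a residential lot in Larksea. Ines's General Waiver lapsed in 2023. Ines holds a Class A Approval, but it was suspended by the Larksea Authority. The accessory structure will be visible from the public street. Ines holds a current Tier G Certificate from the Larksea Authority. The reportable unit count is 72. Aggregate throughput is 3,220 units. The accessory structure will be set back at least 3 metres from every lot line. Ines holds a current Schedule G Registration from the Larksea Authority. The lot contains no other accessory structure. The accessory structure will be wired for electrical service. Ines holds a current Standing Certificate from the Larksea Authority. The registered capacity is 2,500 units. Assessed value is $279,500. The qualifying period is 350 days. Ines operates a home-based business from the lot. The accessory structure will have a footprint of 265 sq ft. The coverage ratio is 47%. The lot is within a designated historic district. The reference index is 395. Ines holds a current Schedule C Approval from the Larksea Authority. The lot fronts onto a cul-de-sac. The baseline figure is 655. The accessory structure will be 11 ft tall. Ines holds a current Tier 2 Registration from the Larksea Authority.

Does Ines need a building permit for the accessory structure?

Exception (a) does not apply: there is no General Waiver in force.
Exception (b) fails — the registered capacity is 2,500 units, not below 2,470 units.
Exception (c) does not apply: the structure will be visible from the street.
Exception (d) is satisfied on its face — the lot has no other accessory structure; the setback is at least 3 m on every side; the reference index is 395, less than the 400 limit. Considering the limiting provisions: (h) would limit (d) — the reportable unit count is 72, below the 81 limit — but (i) sets (h) aside: (i) is engaged — a current Tier 2 Registration is held. (j) would limit (i) — the baseline figure is 655, under the 942 limit — but (k) sets (j) aside: (k) is triggered — the lot is in a historic district. (l) would limit (k) — a current Schedule C Approval is held — but (m) sets (l) aside: (m) is engaged — aggregate throughput is 3,220 units, below the 4,400 units limit. (n) is not triggered (the qualifying period is 350 days, not below 340 days), so (m) stands. (d) remains available.
Exception (e) requires that the structure has no plumbing or electrical service; but electrical service is planned, so (e) is unavailable.

No — exception (d) applies; Ines does not need a building permit.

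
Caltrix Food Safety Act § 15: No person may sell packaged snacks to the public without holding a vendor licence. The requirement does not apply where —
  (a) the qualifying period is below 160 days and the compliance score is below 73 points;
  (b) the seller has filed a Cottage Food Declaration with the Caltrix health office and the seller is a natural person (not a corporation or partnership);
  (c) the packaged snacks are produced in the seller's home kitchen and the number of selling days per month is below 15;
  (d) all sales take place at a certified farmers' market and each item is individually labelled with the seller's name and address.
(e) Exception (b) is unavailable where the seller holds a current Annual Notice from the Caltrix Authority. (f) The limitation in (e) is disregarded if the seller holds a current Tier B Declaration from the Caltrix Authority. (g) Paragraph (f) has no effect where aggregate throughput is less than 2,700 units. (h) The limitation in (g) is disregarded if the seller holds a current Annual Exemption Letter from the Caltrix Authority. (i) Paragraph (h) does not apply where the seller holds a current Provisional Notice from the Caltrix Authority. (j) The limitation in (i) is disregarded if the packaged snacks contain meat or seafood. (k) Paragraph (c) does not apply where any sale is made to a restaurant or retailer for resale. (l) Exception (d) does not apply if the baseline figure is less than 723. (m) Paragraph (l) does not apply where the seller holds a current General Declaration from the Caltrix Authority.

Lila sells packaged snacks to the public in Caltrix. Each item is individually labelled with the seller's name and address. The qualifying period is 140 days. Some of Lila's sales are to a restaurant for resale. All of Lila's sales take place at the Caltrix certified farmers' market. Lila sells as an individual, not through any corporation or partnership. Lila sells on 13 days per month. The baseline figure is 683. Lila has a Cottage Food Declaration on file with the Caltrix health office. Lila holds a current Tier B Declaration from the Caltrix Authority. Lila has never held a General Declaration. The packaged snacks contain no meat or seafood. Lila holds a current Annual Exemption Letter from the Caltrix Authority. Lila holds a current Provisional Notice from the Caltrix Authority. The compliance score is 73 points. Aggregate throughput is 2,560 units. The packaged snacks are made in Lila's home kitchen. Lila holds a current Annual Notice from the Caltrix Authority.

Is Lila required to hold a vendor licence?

Yes — Lila must hold a vendor licence.

Exception (a) requires that the compliance score is below 73 points; but the compliance score is 73 points, not below 73 points, so (a) is unavailable.
Exception (b): a Cottage Food Declaration is on file; the seller is a natural person — every condition holds. However, paragraphs (e)–(j) must be considered: (e) operates against (b): a current Annual Notice is held. (f) would limit (e) — a current Tier B Declaration is held — but (g) sets (f) aside: (g) operates against (f): aggregate throughput is 2,560 units, less than the 2,700 units limit. (h) would limit (g) — a current Annual Exemption Letter is held — but (i) sets (h) aside: (i) operates — a current Provisional Notice is held. (j), which would lift (i), is not triggered — the packaged snacks contain no meat or seafood. So (b) is unavailable.
All of (c)'s requirements are met (the packaged snacks are home-kitchen produced; the number of selling days per month is 13, below the 15 limit). But applying paragraph (k): (k) operates against (c): some sales are to a restaurant for resale. (c) is therefore removed.
All of (d)'s requirements are met (all sales are at a certified farmers' market; items are individually labelled). Turning to paragraphs (l)–(m): (l) operates against (d): the baseline figure is 683, less than the 723 limit. (m) does not operate here (no current General Declaration is held), so (l) stands. Exception (d) does not apply.
No exception applies. The general rule governs.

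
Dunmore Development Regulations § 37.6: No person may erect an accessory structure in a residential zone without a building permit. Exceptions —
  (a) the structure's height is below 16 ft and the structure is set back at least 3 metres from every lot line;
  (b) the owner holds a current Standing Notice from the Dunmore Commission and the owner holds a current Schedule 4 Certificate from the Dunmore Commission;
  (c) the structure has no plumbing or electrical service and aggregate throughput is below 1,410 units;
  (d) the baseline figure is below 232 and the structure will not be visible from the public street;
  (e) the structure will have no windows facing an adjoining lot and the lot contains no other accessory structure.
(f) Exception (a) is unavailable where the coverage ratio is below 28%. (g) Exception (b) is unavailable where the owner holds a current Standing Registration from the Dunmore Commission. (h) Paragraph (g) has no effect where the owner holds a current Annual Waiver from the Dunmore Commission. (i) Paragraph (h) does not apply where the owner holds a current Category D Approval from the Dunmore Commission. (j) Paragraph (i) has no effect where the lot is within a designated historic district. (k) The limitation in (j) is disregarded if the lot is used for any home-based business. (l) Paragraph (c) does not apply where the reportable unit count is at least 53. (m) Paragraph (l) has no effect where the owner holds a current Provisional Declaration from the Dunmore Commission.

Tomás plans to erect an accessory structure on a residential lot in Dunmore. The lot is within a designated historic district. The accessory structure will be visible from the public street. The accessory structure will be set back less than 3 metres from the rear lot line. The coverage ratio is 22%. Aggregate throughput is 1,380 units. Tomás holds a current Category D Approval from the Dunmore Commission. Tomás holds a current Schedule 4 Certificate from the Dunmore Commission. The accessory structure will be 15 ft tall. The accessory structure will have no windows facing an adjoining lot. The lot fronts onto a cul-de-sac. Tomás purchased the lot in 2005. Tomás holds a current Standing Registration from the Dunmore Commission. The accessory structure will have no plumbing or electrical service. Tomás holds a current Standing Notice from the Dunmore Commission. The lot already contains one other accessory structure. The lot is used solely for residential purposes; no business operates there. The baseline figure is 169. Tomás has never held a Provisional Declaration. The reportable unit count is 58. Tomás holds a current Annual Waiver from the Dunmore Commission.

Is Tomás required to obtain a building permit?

No — exception (b) applies; Tomás does not need a building permit.

Exception (a) does not apply: the rear setback is under 3 m.
Exception (b): a current Standing Notice is held; a current Schedule 4 Certificate is held — every condition holds. As to paragraphs (g)–(k): (g) would limit (b) — a current Standing Registration is held — but (h) sets (g) aside: (h) operates against (g): a current Annual Waiver is held. (i) would limit (h) — a current Category D Approval is held — but (j) sets (i) aside: (j) is triggered — the lot is in a historic district. (k) is not engaged (the lot is solely residential), so (j) stands. (b) remains available.
All of (c)'s requirements are met (there is no plumbing or electrical service; aggregate throughput is 1,380 units, below the 1,410 units limit). Turning to paragraphs (l)–(m): (l) operates against (c): the reportable unit count is 58, meeting the 53 threshold. (m), which would lift (l), is not triggered — there is no Provisional Declaration in force. (c) is therefore removed.
Exception (d) does not apply: the structure will be visible from the street.
Exception (e) does not apply: the lot already has another accessory structure.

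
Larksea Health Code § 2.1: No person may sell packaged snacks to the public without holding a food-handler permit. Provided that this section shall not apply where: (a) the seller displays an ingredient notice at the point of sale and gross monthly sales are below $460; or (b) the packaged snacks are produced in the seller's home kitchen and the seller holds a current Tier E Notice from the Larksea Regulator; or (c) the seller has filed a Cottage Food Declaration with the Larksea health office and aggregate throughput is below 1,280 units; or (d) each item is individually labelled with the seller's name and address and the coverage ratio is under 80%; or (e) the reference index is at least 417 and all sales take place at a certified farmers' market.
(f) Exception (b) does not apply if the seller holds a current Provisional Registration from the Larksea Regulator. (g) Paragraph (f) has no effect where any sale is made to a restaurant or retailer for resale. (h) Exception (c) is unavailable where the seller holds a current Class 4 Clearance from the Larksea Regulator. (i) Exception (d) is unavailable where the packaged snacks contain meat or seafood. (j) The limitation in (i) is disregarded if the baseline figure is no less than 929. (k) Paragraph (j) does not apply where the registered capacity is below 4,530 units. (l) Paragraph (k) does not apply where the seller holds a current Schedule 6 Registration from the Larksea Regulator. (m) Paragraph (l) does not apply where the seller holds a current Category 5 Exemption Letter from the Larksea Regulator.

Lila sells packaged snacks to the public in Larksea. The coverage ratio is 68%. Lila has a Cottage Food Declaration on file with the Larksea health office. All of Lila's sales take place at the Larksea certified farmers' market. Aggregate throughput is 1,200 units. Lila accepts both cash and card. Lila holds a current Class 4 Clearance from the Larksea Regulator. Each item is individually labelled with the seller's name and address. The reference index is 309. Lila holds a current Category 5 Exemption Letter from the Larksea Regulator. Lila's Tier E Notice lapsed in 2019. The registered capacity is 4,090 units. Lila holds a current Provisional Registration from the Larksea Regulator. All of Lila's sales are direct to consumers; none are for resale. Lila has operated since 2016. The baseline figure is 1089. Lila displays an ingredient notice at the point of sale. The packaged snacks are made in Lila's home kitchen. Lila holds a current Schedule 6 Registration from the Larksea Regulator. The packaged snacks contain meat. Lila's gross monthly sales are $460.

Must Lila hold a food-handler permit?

Exception (a) does not apply: gross monthly sales are $460, not below $460.
Exception (b) requires that the seller holds a current Tier E Notice from the Larksea Regulator; but the Tier E Notice is not current, so (b) is unavailable.
All of (c)'s requirements are met (a Cottage Food Declaration is on file; aggregate throughput is 1,200 units, below the 1,280 units limit). But: (h) operates — a current Class 4 Clearance is held. (c) is therefore removed.
Exception (d) is satisfied on its face — items are individually labelled; the coverage ratio is 68%, under the 80% limit. However, paragraphs (i)–(m) must be considered: (i) operates — the packaged snacks contain meat. (j) would limit (i) — the baseline figure is 1,089, meeting the 929 threshold — but (k) sets (j) aside: (k) applies — the registered capacity is 4,090 units, below the 4,530 units limit. (l) applies (a current Schedule 6 Registration is held), but is set aside by (m): (m) operates against (l): a current Category 5 Exemption Letter is held. (d) is therefore removed.
Exception (e) requires that the reference index is at least 417; but the reference index is 309, short of 417, so (e) is unavailable.
No exception is made out. Lila falls within the general rule.

Yes — Lila must hold a food-handler permit.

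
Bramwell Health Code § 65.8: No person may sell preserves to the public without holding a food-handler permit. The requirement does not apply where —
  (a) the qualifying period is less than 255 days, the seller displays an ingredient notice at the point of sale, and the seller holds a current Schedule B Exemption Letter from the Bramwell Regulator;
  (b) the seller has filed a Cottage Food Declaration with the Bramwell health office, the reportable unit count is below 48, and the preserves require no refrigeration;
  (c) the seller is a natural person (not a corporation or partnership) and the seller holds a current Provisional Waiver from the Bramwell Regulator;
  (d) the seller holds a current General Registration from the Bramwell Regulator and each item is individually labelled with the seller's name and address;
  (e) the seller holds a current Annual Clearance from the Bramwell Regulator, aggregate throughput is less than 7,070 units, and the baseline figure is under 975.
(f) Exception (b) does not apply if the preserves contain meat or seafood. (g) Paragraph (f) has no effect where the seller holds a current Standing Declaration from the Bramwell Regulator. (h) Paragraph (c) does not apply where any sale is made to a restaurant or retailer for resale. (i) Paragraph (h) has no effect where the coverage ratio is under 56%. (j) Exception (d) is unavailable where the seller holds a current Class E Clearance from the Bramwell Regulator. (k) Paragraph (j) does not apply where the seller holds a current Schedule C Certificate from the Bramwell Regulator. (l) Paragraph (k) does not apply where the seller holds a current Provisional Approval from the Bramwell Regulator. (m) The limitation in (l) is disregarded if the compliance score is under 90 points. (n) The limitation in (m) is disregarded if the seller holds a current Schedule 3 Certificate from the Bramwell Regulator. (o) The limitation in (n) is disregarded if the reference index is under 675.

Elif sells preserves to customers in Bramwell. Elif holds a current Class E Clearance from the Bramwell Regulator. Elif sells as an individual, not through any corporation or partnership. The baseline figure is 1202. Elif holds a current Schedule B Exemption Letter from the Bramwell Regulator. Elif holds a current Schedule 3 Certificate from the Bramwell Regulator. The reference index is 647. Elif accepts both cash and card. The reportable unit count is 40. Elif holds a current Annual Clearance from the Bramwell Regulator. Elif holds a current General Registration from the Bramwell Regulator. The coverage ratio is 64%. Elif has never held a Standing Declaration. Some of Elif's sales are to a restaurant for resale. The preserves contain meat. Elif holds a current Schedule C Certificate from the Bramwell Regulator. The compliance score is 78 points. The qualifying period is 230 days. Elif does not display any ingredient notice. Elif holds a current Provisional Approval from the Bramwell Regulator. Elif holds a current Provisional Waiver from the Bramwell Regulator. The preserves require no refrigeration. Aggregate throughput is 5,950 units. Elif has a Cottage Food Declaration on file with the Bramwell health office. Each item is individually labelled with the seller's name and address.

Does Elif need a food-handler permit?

No — exception (d) applies; Elif is not required to hold a food-handler permit.

Exception (a) requires that the seller displays an ingredient notice at the point of sale; but no ingredient notice is displayed, so (a) is unavailable.
Exception (b): a Cottage Food Declaration is on file; the reportable unit count is 40, below the 48 limit; the preserves are shelf-stable — every condition holds. But applying paragraphs (f)–(g): (f) operates against (b): the preserves contain meat. (g) is inapplicable (no current Standing Declaration is held), so (f) stands. So (b) is unavailable.
Exception (c): the seller is a natural person; a current Provisional Waiver is held — every condition holds. However, paragraphs (h)–(i) must be considered: (h) applies — some sales are to a restaurant for resale. (i) is inapplicable (the coverage ratio is 64%, not under 56%), so (h) stands. So (c) is unavailable.
Exception (d) is satisfied on its face — a current General Registration is held; items are individually labelled. Under paragraphs (j)–(o): (j) applies (a current Class E Clearance is held), but is set aside by (k): (k) applies — a current Schedule C Certificate is held. (l) would limit (k) — a current Provisional Approval is held — but (m) sets (l) aside: (m) operates against (l): the compliance score is 78 points, under the 90 points limit. (n) would limit (m) — a current Schedule 3 Certificate is held — but (o) sets (n) aside: (o) operates against (n): the reference index is 647, under the 675 limit. So (d) applies.
Exception (e) requires that the baseline figure is under 975; but the baseline figure is 1,202, not under 975, so (e) is unavailable.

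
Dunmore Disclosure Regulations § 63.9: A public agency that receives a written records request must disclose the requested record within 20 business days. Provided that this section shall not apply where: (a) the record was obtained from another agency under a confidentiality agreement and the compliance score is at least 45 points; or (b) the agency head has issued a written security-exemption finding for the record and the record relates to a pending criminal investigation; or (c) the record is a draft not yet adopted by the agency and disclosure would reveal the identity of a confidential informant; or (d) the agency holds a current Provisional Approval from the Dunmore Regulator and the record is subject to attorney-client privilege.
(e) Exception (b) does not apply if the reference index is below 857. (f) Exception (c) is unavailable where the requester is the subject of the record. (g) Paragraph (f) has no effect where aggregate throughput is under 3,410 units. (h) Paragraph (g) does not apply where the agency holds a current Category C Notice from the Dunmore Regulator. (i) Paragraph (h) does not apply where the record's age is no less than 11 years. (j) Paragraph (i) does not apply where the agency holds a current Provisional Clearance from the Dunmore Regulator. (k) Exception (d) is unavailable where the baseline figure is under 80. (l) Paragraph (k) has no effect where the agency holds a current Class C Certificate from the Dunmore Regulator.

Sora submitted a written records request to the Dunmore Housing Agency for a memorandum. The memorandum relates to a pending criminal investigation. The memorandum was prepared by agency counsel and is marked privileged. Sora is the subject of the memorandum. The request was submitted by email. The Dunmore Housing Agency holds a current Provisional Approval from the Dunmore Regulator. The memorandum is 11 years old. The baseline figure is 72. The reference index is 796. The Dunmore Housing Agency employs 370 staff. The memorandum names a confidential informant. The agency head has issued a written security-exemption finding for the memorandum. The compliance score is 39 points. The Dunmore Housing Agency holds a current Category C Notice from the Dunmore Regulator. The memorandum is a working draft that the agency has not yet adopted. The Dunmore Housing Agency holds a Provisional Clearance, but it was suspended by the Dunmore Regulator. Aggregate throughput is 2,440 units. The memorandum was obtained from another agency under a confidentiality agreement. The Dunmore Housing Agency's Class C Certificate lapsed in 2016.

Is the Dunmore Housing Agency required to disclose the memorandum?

Exception (a) fails — the compliance score is 39 points, short of 45 points.
Exception (b)'s conditions are all satisfied: a written security-exemption finding has been issued; the memorandum relates to a pending investigation. But: (e) is engaged — the reference index is 796, below the 857 limit. So (b) is unavailable.
Exception (c): the memorandum is an unadopted draft; the memorandum names a confidential informant — every condition holds. Under paragraphs (f)–(j): (f) is triggered (Sora is the subject of the memorandum), but is itself disapplied by (g): (g) operates against (f): aggregate throughput is 2,440 units, under the 3,410 units limit. (h) is engaged (a current Category C Notice is held), but is itself disapplied by (i): (i) operates against (h): the record's age is 11 years, meeting the 11 years threshold. (j) is inapplicable (no current Provisional Clearance is held), so (i) stands. Exception (c) stands.
Exception (d): a current Provisional Approval is held; the memorandum is privileged — every condition holds. But applying paragraphs (k)–(l): (k) is triggered — the baseline figure is 72, under the 80 limit. (l) is inapplicable (the Class C Certificate is not current), so (k) stands. Exception (d) does not apply.

No — exception (c) applies; the Dunmore Housing Agency is not required to disclose the memorandum.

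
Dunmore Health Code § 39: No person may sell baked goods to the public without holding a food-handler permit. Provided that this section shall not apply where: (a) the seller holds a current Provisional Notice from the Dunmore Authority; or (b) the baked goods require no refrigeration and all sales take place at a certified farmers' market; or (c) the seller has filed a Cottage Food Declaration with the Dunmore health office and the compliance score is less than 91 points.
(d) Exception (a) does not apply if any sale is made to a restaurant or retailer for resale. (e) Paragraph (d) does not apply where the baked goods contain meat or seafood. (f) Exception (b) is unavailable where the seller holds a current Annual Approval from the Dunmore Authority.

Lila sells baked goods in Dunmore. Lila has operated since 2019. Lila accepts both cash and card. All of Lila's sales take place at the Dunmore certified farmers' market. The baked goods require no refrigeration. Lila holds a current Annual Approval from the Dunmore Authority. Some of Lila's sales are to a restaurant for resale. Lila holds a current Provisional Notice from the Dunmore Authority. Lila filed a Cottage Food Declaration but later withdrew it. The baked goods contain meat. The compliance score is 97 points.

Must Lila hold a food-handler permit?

Exception (a) is satisfied on its face — a current Provisional Notice is held. Applying paragraphs (d)–(e): (d) would limit (a) — some sales are to a restaurant for resale — but (e) sets (d) aside: (e) operates against (d): the baked goods contain meat. So (a) applies.
All of (b)'s requirements are met (the baked goods are shelf-stable; all sales are at a certified farmers' market). But applying paragraph (f): (f) operates against (b): a current Annual Approval is held. (b) is therefore removed.
Exception (c) requires that the seller has filed a Cottage Food Declaration with the Dunmore health office; but the Cottage Food Declaration was withdrawn, so (c) is unavailable.

No — exception (a) applies; Lila is not required to hold a food-handler permit.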